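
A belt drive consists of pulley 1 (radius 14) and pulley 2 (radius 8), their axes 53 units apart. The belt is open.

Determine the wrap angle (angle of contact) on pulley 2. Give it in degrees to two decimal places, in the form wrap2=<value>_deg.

wrap2=167.00_deg

open belt: β = asin((r2−r1)/C) = asin(-6/53) = -6.5002°
wrap1 = π − 2β = 193.0005°
wrap2 = π + 2β = 166.9995°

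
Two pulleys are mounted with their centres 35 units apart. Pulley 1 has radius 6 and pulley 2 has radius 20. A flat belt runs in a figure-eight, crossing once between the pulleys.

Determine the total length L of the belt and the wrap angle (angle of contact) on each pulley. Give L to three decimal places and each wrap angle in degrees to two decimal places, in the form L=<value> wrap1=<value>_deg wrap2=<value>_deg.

crossed belt: β = asin((r1+r2)/C) = asin(26/35) = 47.9754°
wrap1 = wrap2 = π + 2β = 275.9507°
tangent length = C·cosβ = 23.4307
L = (r1+r2)·wrap + 2·C·cosβ = 26·4.8162 + 2·23.4307 = 172.0840

L=172.084 wrap1=275.95_deg wrap2=275.95_deg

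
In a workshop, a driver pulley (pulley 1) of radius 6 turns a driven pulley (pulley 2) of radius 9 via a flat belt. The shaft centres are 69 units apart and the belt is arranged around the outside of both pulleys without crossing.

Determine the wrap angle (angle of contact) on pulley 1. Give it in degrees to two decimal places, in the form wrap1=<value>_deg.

wrap1=175.02_deg

open belt: β = asin((r2−r1)/C) = asin(3/69) = 2.4919°
wrap1 = π − 2β = 175.0162°
wrap2 = π + 2β = 184.9838°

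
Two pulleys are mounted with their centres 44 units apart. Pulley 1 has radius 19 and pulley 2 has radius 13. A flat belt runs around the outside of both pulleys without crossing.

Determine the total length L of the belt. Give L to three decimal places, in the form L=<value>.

open belt: β = asin((r2−r1)/C) = asin(-6/44) = -7.8375°
wrap1 = π − 2β = 195.6750°
wrap2 = π + 2β = 164.3250°
tangent length = C·cosβ = 43.5890
L = r1·wrap1 + r2·wrap2 + 2·C·cosβ = 19·3.4152 + 13·2.8680 + 2·43.5890 = 189.3504

L=189.350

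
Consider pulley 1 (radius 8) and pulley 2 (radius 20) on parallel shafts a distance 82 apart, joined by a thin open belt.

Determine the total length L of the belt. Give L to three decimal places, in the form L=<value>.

open belt: β = asin((r2−r1)/C) = asin(12/82) = 8.4150°
wrap1 = π − 2β = 163.1701°
wrap2 = π + 2β = 196.8299°
tangent length = C·cosβ = 81.1172
L = r1·wrap1 + r2·wrap2 + 2·C·cosβ = 8·2.8479 + 20·3.4353 + 2·81.1172 = 253.7238

L=253.724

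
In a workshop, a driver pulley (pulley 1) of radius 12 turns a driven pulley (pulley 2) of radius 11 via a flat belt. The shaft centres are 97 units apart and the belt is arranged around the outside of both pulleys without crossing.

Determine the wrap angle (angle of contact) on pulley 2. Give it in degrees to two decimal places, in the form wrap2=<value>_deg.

wrap2=178.82_deg

open belt: β = asin((r2−r1)/C) = asin(-1/97) = -0.5907°
wrap1 = π − 2β = 181.1814°
wrap2 = π + 2β = 178.8186°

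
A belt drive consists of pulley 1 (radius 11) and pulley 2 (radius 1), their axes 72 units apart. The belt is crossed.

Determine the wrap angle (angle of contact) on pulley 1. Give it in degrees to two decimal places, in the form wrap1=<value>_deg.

wrap1=199.19_deg

crossed belt: β = asin((r1+r2)/C) = asin(12/72) = 9.5941°
wrap1 = wrap2 = π + 2β = 199.1881°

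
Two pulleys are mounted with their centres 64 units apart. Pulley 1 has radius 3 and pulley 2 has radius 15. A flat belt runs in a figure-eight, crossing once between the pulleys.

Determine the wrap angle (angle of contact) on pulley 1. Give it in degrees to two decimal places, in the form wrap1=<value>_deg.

crossed belt: β = asin((r1+r2)/C) = asin(18/64) = 16.3348°
wrap1 = wrap2 = π + 2β = 212.6696°

wrap1=212.67_deg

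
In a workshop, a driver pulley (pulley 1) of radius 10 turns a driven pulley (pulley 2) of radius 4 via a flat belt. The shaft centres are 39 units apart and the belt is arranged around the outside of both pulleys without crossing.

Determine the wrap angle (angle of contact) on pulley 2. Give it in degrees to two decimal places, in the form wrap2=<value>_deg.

wrap2=162.30_deg

open belt: β = asin((r2−r1)/C) = asin(-6/39) = -8.8499°
wrap1 = π − 2β = 197.6998°
wrap2 = π + 2β = 162.3002°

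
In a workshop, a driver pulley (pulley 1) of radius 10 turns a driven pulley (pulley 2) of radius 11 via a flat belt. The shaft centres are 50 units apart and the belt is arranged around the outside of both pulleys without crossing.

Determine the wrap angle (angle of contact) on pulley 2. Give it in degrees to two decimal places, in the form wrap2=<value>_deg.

wrap2=182.29_deg

open belt: β = asin((r2−r1)/C) = asin(1/50) = 1.1460°
wrap1 = π − 2β = 177.7080°
wrap2 = π + 2β = 182.2920°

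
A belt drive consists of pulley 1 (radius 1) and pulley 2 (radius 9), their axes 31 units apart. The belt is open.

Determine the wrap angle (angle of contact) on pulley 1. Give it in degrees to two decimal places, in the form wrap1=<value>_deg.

open belt: β = asin((r2−r1)/C) = asin(8/31) = 14.9552°
wrap1 = π − 2β = 150.0895°
wrap2 = π + 2β = 209.9105°

wrap1=150.09_deg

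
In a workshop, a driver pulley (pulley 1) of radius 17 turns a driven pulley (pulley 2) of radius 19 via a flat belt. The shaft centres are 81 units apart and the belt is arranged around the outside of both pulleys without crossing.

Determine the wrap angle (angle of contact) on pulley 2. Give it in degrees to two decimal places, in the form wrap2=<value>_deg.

open belt: β = asin((r2−r1)/C) = asin(2/81) = 1.4149°
wrap1 = π − 2β = 177.1703°
wrap2 = π + 2β = 182.8297°

wrap2=182.83_deg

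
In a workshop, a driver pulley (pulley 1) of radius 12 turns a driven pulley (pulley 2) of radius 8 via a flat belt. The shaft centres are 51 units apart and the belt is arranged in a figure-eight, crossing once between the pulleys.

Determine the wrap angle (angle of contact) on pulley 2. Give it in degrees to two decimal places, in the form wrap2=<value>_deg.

wrap2=226.18_deg

crossed belt: β = asin((r1+r2)/C) = asin(20/51) = 23.0888°
wrap1 = wrap2 = π + 2β = 226.1775°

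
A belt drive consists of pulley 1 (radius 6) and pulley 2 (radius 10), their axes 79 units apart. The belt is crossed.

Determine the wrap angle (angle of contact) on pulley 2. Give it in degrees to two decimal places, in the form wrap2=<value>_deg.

crossed belt: β = asin((r1+r2)/C) = asin(16/79) = 11.6850°
wrap1 = wrap2 = π + 2β = 203.3701°

wrap2=203.37_deg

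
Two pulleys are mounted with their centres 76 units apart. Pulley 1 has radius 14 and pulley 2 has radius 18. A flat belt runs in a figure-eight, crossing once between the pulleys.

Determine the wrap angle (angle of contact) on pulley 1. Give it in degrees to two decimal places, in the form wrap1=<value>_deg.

crossed belt: β = asin((r1+r2)/C) = asin(32/76) = 24.9011°
wrap1 = wrap2 = π + 2β = 229.8021°

wrap1=229.80_deg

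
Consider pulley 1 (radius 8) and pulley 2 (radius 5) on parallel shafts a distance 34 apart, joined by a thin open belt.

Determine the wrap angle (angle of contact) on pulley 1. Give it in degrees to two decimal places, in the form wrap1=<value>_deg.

open belt: β = asin((r2−r1)/C) = asin(-3/34) = -5.0621°
wrap1 = π − 2β = 190.1242°
wrap2 = π + 2β = 169.8758°

wrap1=190.12_deg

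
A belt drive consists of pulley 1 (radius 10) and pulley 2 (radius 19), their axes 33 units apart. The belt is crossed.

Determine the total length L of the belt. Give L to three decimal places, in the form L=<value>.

crossed belt: β = asin((r1+r2)/C) = asin(29/33) = 61.4965°
wrap1 = wrap2 = π + 2β = 302.9930°
tangent length = C·cosβ = 15.7480
L = (r1+r2)·wrap + 2·C·cosβ = 29·5.2882 + 2·15.7480 = 184.8546

L=184.855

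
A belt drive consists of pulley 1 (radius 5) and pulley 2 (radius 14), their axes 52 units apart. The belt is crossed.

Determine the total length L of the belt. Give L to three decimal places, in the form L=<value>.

crossed belt: β = asin((r1+r2)/C) = asin(19/52) = 21.4313°
wrap1 = wrap2 = π + 2β = 222.8625°
tangent length = C·cosβ = 48.4045
L = (r1+r2)·wrap + 2·C·cosβ = 19·3.8897 + 2·48.4045 = 170.7131

L=170.713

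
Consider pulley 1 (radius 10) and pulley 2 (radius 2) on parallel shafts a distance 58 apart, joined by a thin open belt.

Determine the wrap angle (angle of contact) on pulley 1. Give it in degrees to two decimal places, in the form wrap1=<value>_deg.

wrap1=195.86_deg

open belt: β = asin((r2−r1)/C) = asin(-8/58) = -7.9281°
wrap1 = π − 2β = 195.8563°
wrap2 = π + 2β = 164.1437°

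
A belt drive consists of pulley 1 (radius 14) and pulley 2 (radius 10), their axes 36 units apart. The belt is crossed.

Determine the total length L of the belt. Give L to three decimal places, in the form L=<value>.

crossed belt: β = asin((r1+r2)/C) = asin(24/36) = 41.8103°
wrap1 = wrap2 = π + 2β = 263.6206°
tangent length = C·cosβ = 26.8328
L = (r1+r2)·wrap + 2·C·cosβ = 24·4.6010 + 2·26.8328 = 164.0908

L=164.091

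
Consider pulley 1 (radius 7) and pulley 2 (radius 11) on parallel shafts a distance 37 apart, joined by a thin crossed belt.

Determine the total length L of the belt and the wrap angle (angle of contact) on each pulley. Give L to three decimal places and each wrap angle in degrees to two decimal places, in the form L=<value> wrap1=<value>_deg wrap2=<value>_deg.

L=139.492 wrap1=238.22_deg wrap2=238.22_deg

crossed belt: β = asin((r1+r2)/C) = asin(18/37) = 29.1099°
wrap1 = wrap2 = π + 2β = 238.2198°
tangent length = C·cosβ = 32.3265
L = (r1+r2)·wrap + 2·C·cosβ = 18·4.1577 + 2·32.3265 = 139.4919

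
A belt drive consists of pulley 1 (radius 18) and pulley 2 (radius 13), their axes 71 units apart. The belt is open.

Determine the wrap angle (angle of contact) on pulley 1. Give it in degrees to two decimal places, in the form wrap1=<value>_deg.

open belt: β = asin((r2−r1)/C) = asin(-5/71) = -4.0383°
wrap1 = π − 2β = 188.0765°
wrap2 = π + 2β = 171.9235°

wrap1=188.08_deg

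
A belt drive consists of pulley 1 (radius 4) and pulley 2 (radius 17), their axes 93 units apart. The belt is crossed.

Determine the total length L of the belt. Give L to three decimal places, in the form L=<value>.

L=256.736

crossed belt: β = asin((r1+r2)/C) = asin(21/93) = 13.0503°
wrap1 = wrap2 = π + 2β = 206.1006°
tangent length = C·cosβ = 90.5980
L = (r1+r2)·wrap + 2·C·cosβ = 21·3.5971 + 2·90.5980 = 256.7358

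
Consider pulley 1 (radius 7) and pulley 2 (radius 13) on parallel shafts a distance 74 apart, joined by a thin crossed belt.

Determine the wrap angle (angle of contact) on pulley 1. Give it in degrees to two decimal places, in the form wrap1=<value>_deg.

crossed belt: β = asin((r1+r2)/C) = asin(20/74) = 15.6804°
wrap1 = wrap2 = π + 2β = 211.3607°

wrap1=211.36_deg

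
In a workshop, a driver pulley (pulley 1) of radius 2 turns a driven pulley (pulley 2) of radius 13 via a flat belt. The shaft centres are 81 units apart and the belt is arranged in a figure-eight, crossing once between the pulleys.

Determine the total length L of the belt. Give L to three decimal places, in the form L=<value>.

crossed belt: β = asin((r1+r2)/C) = asin(15/81) = 10.6719°
wrap1 = wrap2 = π + 2β = 201.3439°
tangent length = C·cosβ = 79.5990
L = (r1+r2)·wrap + 2·C·cosβ = 15·3.5141 + 2·79.5990 = 211.9097

L=211.910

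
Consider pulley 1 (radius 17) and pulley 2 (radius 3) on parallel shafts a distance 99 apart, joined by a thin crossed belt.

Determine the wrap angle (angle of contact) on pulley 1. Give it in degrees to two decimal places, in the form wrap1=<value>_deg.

crossed belt: β = asin((r1+r2)/C) = asin(20/99) = 11.6551°
wrap1 = wrap2 = π + 2β = 203.3102°

wrap1=203.31_deg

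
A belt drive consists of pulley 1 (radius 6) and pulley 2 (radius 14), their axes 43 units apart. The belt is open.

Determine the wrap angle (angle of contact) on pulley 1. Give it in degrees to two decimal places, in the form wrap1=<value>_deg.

open belt: β = asin((r2−r1)/C) = asin(8/43) = 10.7222°
wrap1 = π − 2β = 158.5557°
wrap2 = π + 2β = 201.4443°

wrap1=158.56_deg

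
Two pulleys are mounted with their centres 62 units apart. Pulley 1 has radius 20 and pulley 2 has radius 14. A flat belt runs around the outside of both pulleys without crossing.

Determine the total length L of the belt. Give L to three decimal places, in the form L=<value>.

open belt: β = asin((r2−r1)/C) = asin(-6/62) = -5.5534°
wrap1 = π − 2β = 191.1069°
wrap2 = π + 2β = 168.8931°
tangent length = C·cosβ = 61.7090
L = r1·wrap1 + r2·wrap2 + 2·C·cosβ = 20·3.3354 + 14·2.9477 + 2·61.7090 = 231.3952

L=231.395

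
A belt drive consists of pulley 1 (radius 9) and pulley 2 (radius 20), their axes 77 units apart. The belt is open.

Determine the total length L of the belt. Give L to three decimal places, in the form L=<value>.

L=246.680

open belt: β = asin((r2−r1)/C) = asin(11/77) = 8.2132°
wrap1 = π − 2β = 163.5736°
wrap2 = π + 2β = 196.4264°
tangent length = C·cosβ = 76.2102
L = r1·wrap1 + r2·wrap2 + 2·C·cosβ = 9·2.8549 + 20·3.4283 + 2·76.2102 = 246.6803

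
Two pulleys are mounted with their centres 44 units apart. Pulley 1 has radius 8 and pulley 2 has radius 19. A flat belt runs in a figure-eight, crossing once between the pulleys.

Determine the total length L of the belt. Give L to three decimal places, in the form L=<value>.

L=189.982

crossed belt: β = asin((r1+r2)/C) = asin(27/44) = 37.8529°
wrap1 = wrap2 = π + 2β = 255.7058°
tangent length = C·cosβ = 34.7419
L = (r1+r2)·wrap + 2·C·cosβ = 27·4.4629 + 2·34.7419 = 189.9823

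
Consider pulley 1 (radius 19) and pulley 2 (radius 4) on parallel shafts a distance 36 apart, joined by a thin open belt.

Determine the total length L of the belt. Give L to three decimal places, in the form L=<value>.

open belt: β = asin((r2−r1)/C) = asin(-15/36) = -24.6243°
wrap1 = π − 2β = 229.2486°
wrap2 = π + 2β = 130.7514°
tangent length = C·cosβ = 32.7261
L = r1·wrap1 + r2·wrap2 + 2·C·cosβ = 19·4.0011 + 4·2.2820 + 2·32.7261 = 150.6022

L=150.602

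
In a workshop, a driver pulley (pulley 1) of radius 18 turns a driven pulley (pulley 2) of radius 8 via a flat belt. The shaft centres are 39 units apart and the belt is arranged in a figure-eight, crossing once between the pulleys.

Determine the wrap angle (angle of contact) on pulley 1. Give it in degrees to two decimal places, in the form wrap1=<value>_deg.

wrap1=263.62_deg

crossed belt: β = asin((r1+r2)/C) = asin(26/39) = 41.8103°
wrap1 = wrap2 = π + 2β = 263.6206°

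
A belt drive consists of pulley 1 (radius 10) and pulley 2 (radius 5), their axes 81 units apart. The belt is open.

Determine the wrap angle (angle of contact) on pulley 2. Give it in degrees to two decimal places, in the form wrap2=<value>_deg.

wrap2=172.92_deg

open belt: β = asin((r2−r1)/C) = asin(-5/81) = -3.5390°
wrap1 = π − 2β = 187.0781°
wrap2 = π + 2β = 172.9219°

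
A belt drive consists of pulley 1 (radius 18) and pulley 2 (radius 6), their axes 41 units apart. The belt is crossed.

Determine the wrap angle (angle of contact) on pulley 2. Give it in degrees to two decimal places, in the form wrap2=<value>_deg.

crossed belt: β = asin((r1+r2)/C) = asin(24/41) = 35.8288°
wrap1 = wrap2 = π + 2β = 251.6577°

wrap2=251.66_deg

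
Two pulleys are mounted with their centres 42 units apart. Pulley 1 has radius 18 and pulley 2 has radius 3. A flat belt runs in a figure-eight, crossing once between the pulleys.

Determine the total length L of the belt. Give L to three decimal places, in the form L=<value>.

L=160.711

crossed belt: β = asin((r1+r2)/C) = asin(21/42) = 30.0000°
wrap1 = wrap2 = π + 2β = 240.0000°
tangent length = C·cosβ = 36.3731
L = (r1+r2)·wrap + 2·C·cosβ = 21·4.1888 + 2·36.3731 = 160.7107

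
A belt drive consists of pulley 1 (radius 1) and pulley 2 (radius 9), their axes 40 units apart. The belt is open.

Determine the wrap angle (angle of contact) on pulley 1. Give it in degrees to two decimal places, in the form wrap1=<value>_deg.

open belt: β = asin((r2−r1)/C) = asin(8/40) = 11.5370°
wrap1 = π − 2β = 156.9261°
wrap2 = π + 2β = 203.0739°

wrap1=156.93_deg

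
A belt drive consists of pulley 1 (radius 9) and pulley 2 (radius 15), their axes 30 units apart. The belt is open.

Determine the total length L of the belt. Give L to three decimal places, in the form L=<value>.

L=136.602

open belt: β = asin((r2−r1)/C) = asin(6/30) = 11.5370°
wrap1 = π − 2β = 156.9261°
wrap2 = π + 2β = 203.0739°
tangent length = C·cosβ = 29.3939
L = r1·wrap1 + r2·wrap2 + 2·C·cosβ = 9·2.7389 + 15·3.5443 + 2·29.3939 = 136.6023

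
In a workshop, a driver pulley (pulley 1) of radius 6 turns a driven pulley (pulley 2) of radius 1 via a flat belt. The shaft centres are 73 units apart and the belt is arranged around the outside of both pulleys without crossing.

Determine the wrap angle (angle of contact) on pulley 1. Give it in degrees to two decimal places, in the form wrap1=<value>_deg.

wrap1=187.85_deg

open belt: β = asin((r2−r1)/C) = asin(-5/73) = -3.9274°
wrap1 = π − 2β = 187.8549°
wrap2 = π + 2β = 172.1451°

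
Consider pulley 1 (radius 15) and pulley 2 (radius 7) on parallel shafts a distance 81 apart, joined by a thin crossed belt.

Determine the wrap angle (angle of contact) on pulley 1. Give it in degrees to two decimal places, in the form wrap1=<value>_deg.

wrap1=211.52_deg

crossed belt: β = asin((r1+r2)/C) = asin(22/81) = 15.7598°
wrap1 = wrap2 = π + 2β = 211.5196°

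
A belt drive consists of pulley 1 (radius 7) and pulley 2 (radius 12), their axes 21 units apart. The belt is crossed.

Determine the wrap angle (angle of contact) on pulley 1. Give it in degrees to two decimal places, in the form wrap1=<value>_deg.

wrap1=309.58_deg

crossed belt: β = asin((r1+r2)/C) = asin(19/21) = 64.7912°
wrap1 = wrap2 = π + 2β = 309.5825°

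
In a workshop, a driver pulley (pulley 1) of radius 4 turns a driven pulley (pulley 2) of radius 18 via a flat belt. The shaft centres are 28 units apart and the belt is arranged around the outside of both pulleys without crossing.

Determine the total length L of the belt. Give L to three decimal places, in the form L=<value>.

L=132.273

open belt: β = asin((r2−r1)/C) = asin(14/28) = 30.0000°
wrap1 = π − 2β = 120.0000°
wrap2 = π + 2β = 240.0000°
tangent length = C·cosβ = 24.2487
L = r1·wrap1 + r2·wrap2 + 2·C·cosβ = 4·2.0944 + 18·4.1888 + 2·24.2487 = 132.2732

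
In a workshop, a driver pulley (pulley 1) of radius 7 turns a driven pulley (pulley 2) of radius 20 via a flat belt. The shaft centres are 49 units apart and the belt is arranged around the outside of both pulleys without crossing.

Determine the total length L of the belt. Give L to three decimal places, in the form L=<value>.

L=186.293

open belt: β = asin((r2−r1)/C) = asin(13/49) = 15.3851°
wrap1 = π − 2β = 149.2297°
wrap2 = π + 2β = 210.7703°
tangent length = C·cosβ = 47.2440
L = r1·wrap1 + r2·wrap2 + 2·C·cosβ = 7·2.6045 + 20·3.6786 + 2·47.2440 = 186.2927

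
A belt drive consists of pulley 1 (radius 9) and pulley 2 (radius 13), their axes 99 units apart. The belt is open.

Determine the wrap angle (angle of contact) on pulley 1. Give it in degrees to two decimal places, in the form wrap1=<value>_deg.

wrap1=175.37_deg

open belt: β = asin((r2−r1)/C) = asin(4/99) = 2.3156°
wrap1 = π − 2β = 175.3688°
wrap2 = π + 2β = 184.6312°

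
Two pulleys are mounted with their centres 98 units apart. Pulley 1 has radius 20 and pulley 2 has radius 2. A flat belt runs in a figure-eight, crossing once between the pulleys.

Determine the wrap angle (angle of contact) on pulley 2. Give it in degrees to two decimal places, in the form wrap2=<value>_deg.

crossed belt: β = asin((r1+r2)/C) = asin(22/98) = 12.9729°
wrap1 = wrap2 = π + 2β = 205.9458°

wrap2=205.95_deg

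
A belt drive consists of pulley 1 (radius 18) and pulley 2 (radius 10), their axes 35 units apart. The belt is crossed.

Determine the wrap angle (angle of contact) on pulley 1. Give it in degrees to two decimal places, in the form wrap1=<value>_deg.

wrap1=286.26_deg

crossed belt: β = asin((r1+r2)/C) = asin(28/35) = 53.1301°
wrap1 = wrap2 = π + 2β = 286.2602°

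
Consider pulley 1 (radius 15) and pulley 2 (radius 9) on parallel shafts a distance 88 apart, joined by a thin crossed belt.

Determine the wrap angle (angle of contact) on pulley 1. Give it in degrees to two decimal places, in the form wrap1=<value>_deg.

wrap1=211.65_deg

crossed belt: β = asin((r1+r2)/C) = asin(24/88) = 15.8266°
wrap1 = wrap2 = π + 2β = 211.6532°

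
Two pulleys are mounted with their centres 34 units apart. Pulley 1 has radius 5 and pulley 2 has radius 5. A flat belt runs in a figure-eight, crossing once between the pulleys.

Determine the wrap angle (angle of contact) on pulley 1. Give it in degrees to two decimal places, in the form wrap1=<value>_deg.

crossed belt: β = asin((r1+r2)/C) = asin(10/34) = 17.1046°
wrap1 = wrap2 = π + 2β = 214.2093°

wrap1=214.21_deg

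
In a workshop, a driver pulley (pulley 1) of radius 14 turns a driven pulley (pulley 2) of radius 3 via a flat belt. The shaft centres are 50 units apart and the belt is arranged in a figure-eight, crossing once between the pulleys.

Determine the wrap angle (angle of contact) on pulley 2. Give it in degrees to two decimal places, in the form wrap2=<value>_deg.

crossed belt: β = asin((r1+r2)/C) = asin(17/50) = 19.8769°
wrap1 = wrap2 = π + 2β = 219.7537°

wrap2=219.75_deg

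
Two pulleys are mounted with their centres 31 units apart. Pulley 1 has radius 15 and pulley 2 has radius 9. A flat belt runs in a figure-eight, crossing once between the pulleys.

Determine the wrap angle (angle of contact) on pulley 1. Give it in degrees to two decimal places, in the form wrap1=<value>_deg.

wrap1=281.46_deg

crossed belt: β = asin((r1+r2)/C) = asin(24/31) = 50.7320°
wrap1 = wrap2 = π + 2β = 281.4639°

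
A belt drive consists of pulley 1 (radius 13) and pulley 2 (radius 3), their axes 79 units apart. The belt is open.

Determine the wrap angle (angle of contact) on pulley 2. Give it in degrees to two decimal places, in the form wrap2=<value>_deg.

wrap2=165.46_deg

open belt: β = asin((r2−r1)/C) = asin(-10/79) = -7.2721°
wrap1 = π − 2β = 194.5443°
wrap2 = π + 2β = 165.4557°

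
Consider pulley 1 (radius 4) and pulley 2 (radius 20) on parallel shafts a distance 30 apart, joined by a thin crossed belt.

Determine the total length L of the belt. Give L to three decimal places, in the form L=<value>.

crossed belt: β = asin((r1+r2)/C) = asin(24/30) = 53.1301°
wrap1 = wrap2 = π + 2β = 286.2602°
tangent length = C·cosβ = 18.0000
L = (r1+r2)·wrap + 2·C·cosβ = 24·4.9962 + 2·18.0000 = 155.9084

L=155.908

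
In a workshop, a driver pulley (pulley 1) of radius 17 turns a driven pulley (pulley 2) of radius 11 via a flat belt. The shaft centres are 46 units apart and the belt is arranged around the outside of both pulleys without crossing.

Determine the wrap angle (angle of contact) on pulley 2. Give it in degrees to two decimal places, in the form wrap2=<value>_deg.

wrap2=165.01_deg

open belt: β = asin((r2−r1)/C) = asin(-6/46) = -7.4947°
wrap1 = π − 2β = 194.9894°
wrap2 = π + 2β = 165.0106°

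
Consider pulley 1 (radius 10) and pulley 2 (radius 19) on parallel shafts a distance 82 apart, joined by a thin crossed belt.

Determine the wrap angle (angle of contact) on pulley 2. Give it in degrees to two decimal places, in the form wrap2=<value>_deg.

wrap2=221.42_deg

crossed belt: β = asin((r1+r2)/C) = asin(29/82) = 20.7113°
wrap1 = wrap2 = π + 2β = 221.4225°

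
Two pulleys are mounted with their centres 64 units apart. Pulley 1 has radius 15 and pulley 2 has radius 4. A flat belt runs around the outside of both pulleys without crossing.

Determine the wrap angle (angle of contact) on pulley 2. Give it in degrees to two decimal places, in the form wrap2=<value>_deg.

wrap2=160.21_deg

open belt: β = asin((r2−r1)/C) = asin(-11/64) = -9.8969°
wrap1 = π − 2β = 199.7937°
wrap2 = π + 2β = 160.2063°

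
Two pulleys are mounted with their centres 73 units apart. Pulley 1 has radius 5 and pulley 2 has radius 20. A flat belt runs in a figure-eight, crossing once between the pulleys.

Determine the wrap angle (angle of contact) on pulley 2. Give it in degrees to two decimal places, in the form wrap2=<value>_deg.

wrap2=220.05_deg

crossed belt: β = asin((r1+r2)/C) = asin(25/73) = 20.0272°
wrap1 = wrap2 = π + 2β = 220.0543°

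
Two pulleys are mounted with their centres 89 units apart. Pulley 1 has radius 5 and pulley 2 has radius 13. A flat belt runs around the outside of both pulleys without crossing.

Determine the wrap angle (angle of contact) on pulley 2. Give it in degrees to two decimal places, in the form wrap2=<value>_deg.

open belt: β = asin((r2−r1)/C) = asin(8/89) = 5.1571°
wrap1 = π − 2β = 169.6857°
wrap2 = π + 2β = 190.3143°

wrap2=190.31_deg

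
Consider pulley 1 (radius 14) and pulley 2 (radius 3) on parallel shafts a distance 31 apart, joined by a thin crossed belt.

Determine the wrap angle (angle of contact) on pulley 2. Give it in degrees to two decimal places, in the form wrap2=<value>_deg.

wrap2=246.51_deg

crossed belt: β = asin((r1+r2)/C) = asin(17/31) = 33.2564°
wrap1 = wrap2 = π + 2β = 246.5129°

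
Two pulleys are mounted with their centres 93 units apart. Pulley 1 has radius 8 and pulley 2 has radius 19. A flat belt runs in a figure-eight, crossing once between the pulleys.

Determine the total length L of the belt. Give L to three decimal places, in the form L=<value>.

L=278.718

crossed belt: β = asin((r1+r2)/C) = asin(27/93) = 16.8773°
wrap1 = wrap2 = π + 2β = 213.7545°
tangent length = C·cosβ = 88.9944
L = (r1+r2)·wrap + 2·C·cosβ = 27·3.7307 + 2·88.9944 = 278.7182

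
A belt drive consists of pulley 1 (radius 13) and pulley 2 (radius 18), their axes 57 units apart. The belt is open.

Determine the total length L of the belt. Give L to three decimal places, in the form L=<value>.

open belt: β = asin((r2−r1)/C) = asin(5/57) = 5.0324°
wrap1 = π − 2β = 169.9352°
wrap2 = π + 2β = 190.0648°
tangent length = C·cosβ = 56.7803
L = r1·wrap1 + r2·wrap2 + 2·C·cosβ = 13·2.9659 + 18·3.3173 + 2·56.7803 = 211.8283

L=211.828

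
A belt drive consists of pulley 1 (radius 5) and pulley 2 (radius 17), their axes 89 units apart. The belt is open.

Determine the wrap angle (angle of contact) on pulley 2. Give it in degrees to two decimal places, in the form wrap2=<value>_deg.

wrap2=195.50_deg

open belt: β = asin((r2−r1)/C) = asin(12/89) = 7.7489°
wrap1 = π − 2β = 164.5023°
wrap2 = π + 2β = 195.4977°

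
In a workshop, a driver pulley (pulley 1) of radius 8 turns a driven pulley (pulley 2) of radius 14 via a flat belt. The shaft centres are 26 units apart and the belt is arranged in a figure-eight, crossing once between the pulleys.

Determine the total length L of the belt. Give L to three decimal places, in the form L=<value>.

L=141.212

crossed belt: β = asin((r1+r2)/C) = asin(22/26) = 57.7958°
wrap1 = wrap2 = π + 2β = 295.5915°
tangent length = C·cosβ = 13.8564
L = (r1+r2)·wrap + 2·C·cosβ = 22·5.1590 + 2·13.8564 = 141.2118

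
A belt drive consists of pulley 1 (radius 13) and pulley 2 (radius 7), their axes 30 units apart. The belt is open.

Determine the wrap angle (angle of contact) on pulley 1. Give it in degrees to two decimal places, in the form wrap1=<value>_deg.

open belt: β = asin((r2−r1)/C) = asin(-6/30) = -11.5370°
wrap1 = π − 2β = 203.0739°
wrap2 = π + 2β = 156.9261°

wrap1=203.07_deg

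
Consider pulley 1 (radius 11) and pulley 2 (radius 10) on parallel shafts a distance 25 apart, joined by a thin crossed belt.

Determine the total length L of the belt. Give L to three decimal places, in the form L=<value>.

crossed belt: β = asin((r1+r2)/C) = asin(21/25) = 57.1401°
wrap1 = wrap2 = π + 2β = 294.2802°
tangent length = C·cosβ = 13.5647
L = (r1+r2)·wrap + 2·C·cosβ = 21·5.1362 + 2·13.5647 = 134.9887

L=134.989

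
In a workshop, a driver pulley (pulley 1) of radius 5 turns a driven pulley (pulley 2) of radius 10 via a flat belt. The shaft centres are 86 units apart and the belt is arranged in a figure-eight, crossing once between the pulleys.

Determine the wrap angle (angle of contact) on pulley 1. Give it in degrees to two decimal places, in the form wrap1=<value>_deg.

wrap1=200.09_deg

crossed belt: β = asin((r1+r2)/C) = asin(15/86) = 10.0448°
wrap1 = wrap2 = π + 2β = 200.0897°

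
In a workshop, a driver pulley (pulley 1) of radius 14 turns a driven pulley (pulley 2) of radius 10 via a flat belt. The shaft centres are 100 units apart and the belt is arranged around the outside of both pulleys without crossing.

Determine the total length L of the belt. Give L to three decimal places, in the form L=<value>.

L=275.558

open belt: β = asin((r2−r1)/C) = asin(-4/100) = -2.2924°
wrap1 = π − 2β = 184.5849°
wrap2 = π + 2β = 175.4151°
tangent length = C·cosβ = 99.9200
L = r1·wrap1 + r2·wrap2 + 2·C·cosβ = 14·3.2216 + 10·3.0616 + 2·99.9200 = 275.5582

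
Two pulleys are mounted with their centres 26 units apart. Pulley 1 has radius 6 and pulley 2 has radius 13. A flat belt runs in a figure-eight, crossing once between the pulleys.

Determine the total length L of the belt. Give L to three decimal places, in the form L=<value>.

L=126.326

crossed belt: β = asin((r1+r2)/C) = asin(19/26) = 46.9509°
wrap1 = wrap2 = π + 2β = 273.9018°
tangent length = C·cosβ = 17.7482
L = (r1+r2)·wrap + 2·C·cosβ = 19·4.7805 + 2·17.7482 = 126.3258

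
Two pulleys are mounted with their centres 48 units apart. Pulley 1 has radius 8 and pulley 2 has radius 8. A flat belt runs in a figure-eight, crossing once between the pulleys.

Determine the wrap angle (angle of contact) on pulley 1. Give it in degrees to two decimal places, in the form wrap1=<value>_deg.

crossed belt: β = asin((r1+r2)/C) = asin(16/48) = 19.4712°
wrap1 = wrap2 = π + 2β = 218.9424°

wrap1=218.94_deg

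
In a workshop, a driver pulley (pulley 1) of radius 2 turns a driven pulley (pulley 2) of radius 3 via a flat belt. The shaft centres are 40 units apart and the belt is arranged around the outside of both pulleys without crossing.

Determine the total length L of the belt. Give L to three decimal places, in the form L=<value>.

L=95.733

open belt: β = asin((r2−r1)/C) = asin(1/40) = 1.4325°
wrap1 = π − 2β = 177.1349°
wrap2 = π + 2β = 182.8651°
tangent length = C·cosβ = 39.9875
L = r1·wrap1 + r2·wrap2 + 2·C·cosβ = 2·3.0916 + 3·3.1916 + 2·39.9875 = 95.7330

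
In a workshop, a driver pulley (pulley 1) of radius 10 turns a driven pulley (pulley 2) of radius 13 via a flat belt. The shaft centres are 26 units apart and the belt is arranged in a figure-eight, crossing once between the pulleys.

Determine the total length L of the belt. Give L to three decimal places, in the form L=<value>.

L=146.446

crossed belt: β = asin((r1+r2)/C) = asin(23/26) = 62.2042°
wrap1 = wrap2 = π + 2β = 304.4085°
tangent length = C·cosβ = 12.1244
L = (r1+r2)·wrap + 2·C·cosβ = 23·5.3129 + 2·12.1244 = 146.4461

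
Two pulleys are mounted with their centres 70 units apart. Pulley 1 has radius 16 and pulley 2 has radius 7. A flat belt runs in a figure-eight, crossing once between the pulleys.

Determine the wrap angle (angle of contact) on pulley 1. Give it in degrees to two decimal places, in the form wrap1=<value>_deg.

crossed belt: β = asin((r1+r2)/C) = asin(23/70) = 19.1821°
wrap1 = wrap2 = π + 2β = 218.3642°

wrap1=218.36_deg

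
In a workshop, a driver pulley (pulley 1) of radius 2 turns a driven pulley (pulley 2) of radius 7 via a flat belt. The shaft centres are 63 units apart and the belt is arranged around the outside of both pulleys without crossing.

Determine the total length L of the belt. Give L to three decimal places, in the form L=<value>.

L=154.671

open belt: β = asin((r2−r1)/C) = asin(5/63) = 4.5521°
wrap1 = π − 2β = 170.8959°
wrap2 = π + 2β = 189.1041°
tangent length = C·cosβ = 62.8013
L = r1·wrap1 + r2·wrap2 + 2·C·cosβ = 2·2.9827 + 7·3.3005 + 2·62.8013 = 154.6714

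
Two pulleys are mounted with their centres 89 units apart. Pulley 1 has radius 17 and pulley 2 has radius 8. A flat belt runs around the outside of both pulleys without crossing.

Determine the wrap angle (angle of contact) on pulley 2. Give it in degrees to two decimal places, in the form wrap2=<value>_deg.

open belt: β = asin((r2−r1)/C) = asin(-9/89) = -5.8039°
wrap1 = π − 2β = 191.6078°
wrap2 = π + 2β = 168.3922°

wrap2=168.39_deg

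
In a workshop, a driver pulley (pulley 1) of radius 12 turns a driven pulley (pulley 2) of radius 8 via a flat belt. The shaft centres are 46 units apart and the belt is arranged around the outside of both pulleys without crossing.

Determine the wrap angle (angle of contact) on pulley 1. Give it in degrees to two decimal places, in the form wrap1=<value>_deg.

wrap1=189.98_deg

open belt: β = asin((r2−r1)/C) = asin(-4/46) = -4.9885°
wrap1 = π − 2β = 189.9771°
wrap2 = π + 2β = 170.0229°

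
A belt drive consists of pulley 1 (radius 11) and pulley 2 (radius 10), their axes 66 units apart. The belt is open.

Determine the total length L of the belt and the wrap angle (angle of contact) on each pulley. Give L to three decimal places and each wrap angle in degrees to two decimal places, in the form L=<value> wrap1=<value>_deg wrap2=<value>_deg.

L=197.989 wrap1=181.74_deg wrap2=178.26_deg

open belt: β = asin((r2−r1)/C) = asin(-1/66) = -0.8682°
wrap1 = π − 2β = 181.7363°
wrap2 = π + 2β = 178.2637°
tangent length = C·cosβ = 65.9924
L = r1·wrap1 + r2·wrap2 + 2·C·cosβ = 11·3.1719 + 10·3.1113 + 2·65.9924 = 197.9886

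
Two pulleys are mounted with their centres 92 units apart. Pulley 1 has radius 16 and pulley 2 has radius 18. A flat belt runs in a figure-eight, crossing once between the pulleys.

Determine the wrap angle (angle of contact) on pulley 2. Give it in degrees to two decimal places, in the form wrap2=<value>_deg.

wrap2=223.38_deg

crossed belt: β = asin((r1+r2)/C) = asin(34/92) = 21.6888°
wrap1 = wrap2 = π + 2β = 223.3776°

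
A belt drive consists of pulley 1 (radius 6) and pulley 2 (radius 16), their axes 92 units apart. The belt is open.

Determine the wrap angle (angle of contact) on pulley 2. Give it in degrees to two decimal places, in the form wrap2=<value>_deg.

wrap2=192.48_deg

open belt: β = asin((r2−r1)/C) = asin(10/92) = 6.2401°
wrap1 = π − 2β = 167.5197°
wrap2 = π + 2β = 192.4803°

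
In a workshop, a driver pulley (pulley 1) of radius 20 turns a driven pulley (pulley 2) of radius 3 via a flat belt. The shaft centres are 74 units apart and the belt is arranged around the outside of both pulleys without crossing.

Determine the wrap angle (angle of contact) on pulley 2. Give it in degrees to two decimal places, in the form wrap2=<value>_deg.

wrap2=153.44_deg

open belt: β = asin((r2−r1)/C) = asin(-17/74) = -13.2812°
wrap1 = π − 2β = 206.5623°
wrap2 = π + 2β = 153.4377°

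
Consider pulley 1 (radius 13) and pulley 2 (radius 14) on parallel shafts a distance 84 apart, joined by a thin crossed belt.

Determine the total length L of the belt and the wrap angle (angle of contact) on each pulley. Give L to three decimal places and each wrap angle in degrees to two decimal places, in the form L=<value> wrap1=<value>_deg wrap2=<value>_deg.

crossed belt: β = asin((r1+r2)/C) = asin(27/84) = 18.7493°
wrap1 = wrap2 = π + 2β = 217.4987°
tangent length = C·cosβ = 79.5424
L = (r1+r2)·wrap + 2·C·cosβ = 27·3.7961 + 2·79.5424 = 261.5787

L=261.579 wrap1=217.50_deg wrap2=217.50_deg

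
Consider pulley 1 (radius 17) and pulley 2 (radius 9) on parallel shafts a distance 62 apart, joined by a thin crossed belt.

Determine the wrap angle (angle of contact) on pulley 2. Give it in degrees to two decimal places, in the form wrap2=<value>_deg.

crossed belt: β = asin((r1+r2)/C) = asin(26/62) = 24.7939°
wrap1 = wrap2 = π + 2β = 229.5877°

wrap2=229.59_deg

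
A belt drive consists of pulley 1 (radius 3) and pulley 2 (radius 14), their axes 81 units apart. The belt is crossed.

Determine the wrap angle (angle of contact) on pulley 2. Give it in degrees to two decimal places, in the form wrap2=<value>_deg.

wrap2=204.23_deg

crossed belt: β = asin((r1+r2)/C) = asin(17/81) = 12.1151°
wrap1 = wrap2 = π + 2β = 204.2302°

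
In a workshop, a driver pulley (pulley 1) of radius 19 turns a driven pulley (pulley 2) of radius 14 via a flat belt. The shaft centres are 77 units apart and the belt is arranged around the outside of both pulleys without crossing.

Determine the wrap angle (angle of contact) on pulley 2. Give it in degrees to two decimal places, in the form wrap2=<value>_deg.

open belt: β = asin((r2−r1)/C) = asin(-5/77) = -3.7231°
wrap1 = π − 2β = 187.4462°
wrap2 = π + 2β = 172.5538°

wrap2=172.55_deg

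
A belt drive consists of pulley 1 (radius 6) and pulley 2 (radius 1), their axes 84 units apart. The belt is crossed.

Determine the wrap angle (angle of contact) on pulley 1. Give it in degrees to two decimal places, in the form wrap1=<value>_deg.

wrap1=189.56_deg

crossed belt: β = asin((r1+r2)/C) = asin(7/84) = 4.7802°
wrap1 = wrap2 = π + 2β = 189.5604°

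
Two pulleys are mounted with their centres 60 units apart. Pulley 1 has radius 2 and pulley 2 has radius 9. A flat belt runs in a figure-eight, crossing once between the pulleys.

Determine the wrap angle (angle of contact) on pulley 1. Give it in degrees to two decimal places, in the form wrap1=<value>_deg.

crossed belt: β = asin((r1+r2)/C) = asin(11/60) = 10.5640°
wrap1 = wrap2 = π + 2β = 201.1280°

wrap1=201.13_deg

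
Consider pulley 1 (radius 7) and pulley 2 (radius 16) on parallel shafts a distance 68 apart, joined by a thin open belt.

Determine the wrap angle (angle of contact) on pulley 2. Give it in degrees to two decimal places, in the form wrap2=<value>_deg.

open belt: β = asin((r2−r1)/C) = asin(9/68) = 7.6056°
wrap1 = π − 2β = 164.7888°
wrap2 = π + 2β = 195.2112°

wrap2=195.21_deg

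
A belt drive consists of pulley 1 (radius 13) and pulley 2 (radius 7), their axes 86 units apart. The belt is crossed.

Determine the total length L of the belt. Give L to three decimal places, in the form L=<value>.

L=239.504

crossed belt: β = asin((r1+r2)/C) = asin(20/86) = 13.4477°
wrap1 = wrap2 = π + 2β = 206.8955°
tangent length = C·cosβ = 83.6421
L = (r1+r2)·wrap + 2·C·cosβ = 20·3.6110 + 2·83.6421 = 239.5043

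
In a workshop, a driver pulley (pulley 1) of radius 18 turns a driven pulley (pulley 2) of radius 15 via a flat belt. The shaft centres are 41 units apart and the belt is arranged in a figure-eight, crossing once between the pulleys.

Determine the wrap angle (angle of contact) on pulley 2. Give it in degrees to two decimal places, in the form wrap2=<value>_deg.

crossed belt: β = asin((r1+r2)/C) = asin(33/41) = 53.5985°
wrap1 = wrap2 = π + 2β = 287.1970°

wrap2=287.20_deg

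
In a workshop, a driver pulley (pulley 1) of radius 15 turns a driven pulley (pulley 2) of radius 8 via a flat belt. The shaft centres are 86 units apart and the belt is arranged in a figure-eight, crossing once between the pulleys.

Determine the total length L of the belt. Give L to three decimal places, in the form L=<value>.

crossed belt: β = asin((r1+r2)/C) = asin(23/86) = 15.5121°
wrap1 = wrap2 = π + 2β = 211.0242°
tangent length = C·cosβ = 82.8674
L = (r1+r2)·wrap + 2·C·cosβ = 23·3.6831 + 2·82.8674 = 250.4453

L=250.445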